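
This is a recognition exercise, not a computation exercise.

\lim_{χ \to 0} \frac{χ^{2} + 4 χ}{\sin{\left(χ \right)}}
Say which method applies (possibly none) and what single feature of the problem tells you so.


Technique: l'Hôpital's rule (0/0) — plug in 0: top and bottom both hit zero, so differentiate each and retry. A first-order expansion at the point is an equally standard path; the rule packages it.


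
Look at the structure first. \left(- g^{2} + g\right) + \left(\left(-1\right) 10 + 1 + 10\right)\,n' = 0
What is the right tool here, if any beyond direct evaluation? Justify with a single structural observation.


Technique: no special technique — the slope is a function of g alone, so integrate both sides directly.


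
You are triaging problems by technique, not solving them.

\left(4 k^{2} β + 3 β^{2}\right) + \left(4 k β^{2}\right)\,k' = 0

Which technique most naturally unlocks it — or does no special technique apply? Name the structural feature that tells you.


Verdict: the exact-equation method — d/dk of 4 k^{2} β + 3 β^{2} equals d/dβ of 4 k β^{2}: the form is a total differential of one potential — integrate it exactly.


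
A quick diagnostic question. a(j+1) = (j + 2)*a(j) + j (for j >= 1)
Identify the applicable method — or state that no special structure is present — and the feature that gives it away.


Best approach: a summation factor — the coefficient j + 2 drifts with the index, so no fixed root exists; normalizing by the cumulative product telescopes it.


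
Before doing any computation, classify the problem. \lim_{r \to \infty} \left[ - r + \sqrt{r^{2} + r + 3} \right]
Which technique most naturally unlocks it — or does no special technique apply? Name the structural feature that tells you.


Verdict: conjugate multiplication — the difference \sqrt{r^{2} + r + 3} - r is an ∞ − ∞ stalemate; its conjugate partner breaks the tie.


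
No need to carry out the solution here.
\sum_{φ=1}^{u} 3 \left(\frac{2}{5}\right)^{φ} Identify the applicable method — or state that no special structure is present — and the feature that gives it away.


Verdict: the geometric series formula — each summand is the previous one scaled by \frac{2}{5}; that constant multiplier is itself the geometric structure.


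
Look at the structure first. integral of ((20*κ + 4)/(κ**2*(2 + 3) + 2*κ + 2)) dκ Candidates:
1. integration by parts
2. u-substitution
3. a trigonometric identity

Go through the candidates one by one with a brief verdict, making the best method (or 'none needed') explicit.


Best approach: u-substitution — gathered as a product, the integrand carries the factor 20*κ + 4 — up to a constant, the derivative of the inner expression (κ**2*(2 + 3) + 2*κ + 2) — so u = (κ**2*(2 + 3) + 2*κ + 2) collapses the integral.
- integration by parts: no split into a nonconstant polynomial times one of the standard kernels — exp, sine, or cosine of a linear argument, or a logarithm — applies here.
- u-substitution: a fit — the right tool for this form.
- a trigonometric identity: no sine or cosine appears, so there is nothing for a trigonometric identity to act on.


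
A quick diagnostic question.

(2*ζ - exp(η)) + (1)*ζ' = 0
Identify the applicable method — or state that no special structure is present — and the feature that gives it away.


Technique: a linear integrating factor — first power of ζ, nonzero forcing: the integrating-factor recipe applies verbatim with p = 2.


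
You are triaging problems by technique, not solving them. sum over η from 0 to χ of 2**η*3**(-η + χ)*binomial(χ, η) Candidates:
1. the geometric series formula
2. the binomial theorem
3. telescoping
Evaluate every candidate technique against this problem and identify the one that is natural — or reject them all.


Best approach: the binomial theorem — the summand is term η of a binomial expansion in 2 and 3; the whole sum is a single power.
- the geometric series formula — no single multiplier carries one term to the next throughout the sum.
- the binomial theorem — a fit — the right tool for this form.
- telescoping: neither a shifted-difference shape nor integer-spaced poles are present.


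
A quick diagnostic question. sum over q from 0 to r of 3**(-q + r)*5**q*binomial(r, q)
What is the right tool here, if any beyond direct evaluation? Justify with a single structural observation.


Method: the binomial theorem — terms weighting binomial(r, q) against matched powers of 5 and 3 reassemble into (5 + 3)^r by the binomial theorem.


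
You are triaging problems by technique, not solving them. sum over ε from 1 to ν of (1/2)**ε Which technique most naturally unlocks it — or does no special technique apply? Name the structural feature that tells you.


Verdict: the geometric series formula — each summand is the previous one scaled by 1/2; that constant multiplier is itself the geometric structure.


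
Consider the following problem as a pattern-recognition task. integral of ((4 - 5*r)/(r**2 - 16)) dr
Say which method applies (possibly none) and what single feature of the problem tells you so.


Technique: partial fractions — rational integrand, reducible denominator r**2 - 16: decompose first, integrate second.


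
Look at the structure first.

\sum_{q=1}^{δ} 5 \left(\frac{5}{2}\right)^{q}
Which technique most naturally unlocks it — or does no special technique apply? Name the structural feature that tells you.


Diagnosis: the geometric series formula — term-over-term division gives \frac{5}{2} every time — index-free ratio, geometric sum formula applies.


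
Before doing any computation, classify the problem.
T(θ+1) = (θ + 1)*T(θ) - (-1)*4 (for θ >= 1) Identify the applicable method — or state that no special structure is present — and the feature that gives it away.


Best approach: a summation factor — because the multiplier θ + 1 is index-dependent, divide through by its running product and sum the resulting differences.


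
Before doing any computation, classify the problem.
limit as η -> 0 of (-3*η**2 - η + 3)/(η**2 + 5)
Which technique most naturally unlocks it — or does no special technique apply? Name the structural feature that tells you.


Diagnosis: no special technique — the expression is continuous at the evaluation point — substitute directly; no indeterminate form appears.


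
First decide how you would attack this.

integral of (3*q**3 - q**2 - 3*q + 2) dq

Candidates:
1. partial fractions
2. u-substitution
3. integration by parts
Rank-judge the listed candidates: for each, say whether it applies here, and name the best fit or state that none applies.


Best approach: no special technique — the integrand is a sum of constant multiples of powers of q — integrate term by term.
- partial fractions — the expression is not a ratio of polynomials that decomposes further.
- u-substitution — no substitution does more than relabel what direct integration already handles.
- integration by parts: splitting off a factor buys nothing — the integrand integrates directly without parts.


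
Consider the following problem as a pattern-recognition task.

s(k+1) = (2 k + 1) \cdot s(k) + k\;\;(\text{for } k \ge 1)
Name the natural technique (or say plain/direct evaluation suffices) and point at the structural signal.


Method: a summation factor — first-order linear but the coefficient 2 k + 1 moves with the index — divide by the cumulative product and telescope.


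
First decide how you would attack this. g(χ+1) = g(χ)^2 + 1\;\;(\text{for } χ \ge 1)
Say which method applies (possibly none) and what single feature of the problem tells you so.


Verdict: no special technique — once the recursion is nonlinear, characteristic roots, master substitutions, and summation factors are all off the table.


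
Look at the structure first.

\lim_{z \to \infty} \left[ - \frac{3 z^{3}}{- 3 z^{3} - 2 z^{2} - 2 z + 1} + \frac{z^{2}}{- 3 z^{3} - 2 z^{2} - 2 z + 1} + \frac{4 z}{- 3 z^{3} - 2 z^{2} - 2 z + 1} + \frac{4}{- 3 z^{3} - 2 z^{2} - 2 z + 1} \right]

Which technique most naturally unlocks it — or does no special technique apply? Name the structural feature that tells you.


Method: dominant-term comparison — growth-rate triage: the leading powers of z decide the limit, everything else is noise. As a single quotient, the ∞/∞ shape would yield to repeated differentiation as well — the growth comparison gets there in one look.


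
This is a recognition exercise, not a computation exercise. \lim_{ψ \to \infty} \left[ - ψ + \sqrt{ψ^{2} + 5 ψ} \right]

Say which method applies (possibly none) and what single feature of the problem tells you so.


Diagnosis: conjugate multiplication — both pieces blow up but their difference is finite; the conjugate trick rationalizes \sqrt{ψ^{2} + 5 ψ} - ψ.


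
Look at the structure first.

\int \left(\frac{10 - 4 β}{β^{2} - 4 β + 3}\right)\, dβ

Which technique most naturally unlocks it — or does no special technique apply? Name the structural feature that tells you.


Best approach: partial fractions — each factor of β^{2} - 4 β + 3 owns one elementary piece of the integrand — separate them and integrate piecewise.


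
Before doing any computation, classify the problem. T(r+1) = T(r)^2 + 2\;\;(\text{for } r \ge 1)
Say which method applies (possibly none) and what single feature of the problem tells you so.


Best approach: no special technique — nonlinear feedback in the recursion rules out every root- or factor-based technique.


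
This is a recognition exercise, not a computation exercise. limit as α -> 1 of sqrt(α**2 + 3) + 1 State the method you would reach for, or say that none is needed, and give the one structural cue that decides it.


Technique: no special technique — no denominator vanishes and nothing blows up at 1: direct substitution is the whole computation.


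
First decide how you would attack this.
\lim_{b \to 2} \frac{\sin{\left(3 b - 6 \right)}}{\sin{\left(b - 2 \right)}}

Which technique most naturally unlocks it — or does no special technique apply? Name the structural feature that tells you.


Technique: l'Hôpital's rule (0/0) — numerator and denominator both vanish at 2 — a genuine 0/0 form, which is exactly when l'Hôpital applies. One could equally expand both pieces locally and compare leading terms; the rule does that in one stroke.


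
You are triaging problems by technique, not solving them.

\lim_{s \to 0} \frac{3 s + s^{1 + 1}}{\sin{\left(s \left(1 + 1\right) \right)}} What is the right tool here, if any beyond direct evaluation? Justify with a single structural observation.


Technique: l'Hôpital's rule (0/0) — numerator and denominator both vanish at 0 — a genuine 0/0 form, which is exactly when l'Hôpital applies. One could equally expand both pieces locally and compare leading terms; the rule does that in one stroke.


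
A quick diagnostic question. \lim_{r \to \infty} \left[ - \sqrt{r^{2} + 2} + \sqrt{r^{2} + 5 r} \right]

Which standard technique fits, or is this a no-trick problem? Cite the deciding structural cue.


Technique: conjugate multiplication — \sqrt{r^{2} + 5 r} and \sqrt{r^{2} + 2} both blow up, but their difference is tame once the conjugate rationalizes it.


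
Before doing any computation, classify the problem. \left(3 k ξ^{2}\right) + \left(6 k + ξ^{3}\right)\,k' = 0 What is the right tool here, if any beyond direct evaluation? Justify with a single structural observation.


Best approach: the exact-equation method — d/dk of 3 k ξ^{2} equals d/dξ of 6 k + ξ^{3}: the form is a total differential of one potential — integrate it exactly.


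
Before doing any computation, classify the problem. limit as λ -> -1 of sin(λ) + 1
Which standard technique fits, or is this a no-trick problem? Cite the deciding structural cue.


Best approach: no special technique — the expression is continuous at -1 — substitute and evaluate; no indeterminate form appears.


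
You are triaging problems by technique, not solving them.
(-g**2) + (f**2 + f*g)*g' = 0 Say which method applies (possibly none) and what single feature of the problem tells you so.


Best approach: the homogeneous substitution — the slope's numerator and denominator have matching total degree, so it depends only on g/f and the ratio substitution collapses it. A Bernoulli-style rewrite — possibly after exchanging which variable is treated as dependent — would work as well; the homogeneous substitution is the more immediate reading here.


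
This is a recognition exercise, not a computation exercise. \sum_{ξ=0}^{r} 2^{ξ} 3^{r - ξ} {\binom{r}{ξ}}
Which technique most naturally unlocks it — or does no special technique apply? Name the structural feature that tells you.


Verdict: the binomial theorem — {\binom{r}{ξ}} weighting matched powers of 2 and 3 is the expanded form of (2 + 3)^r — fold it back up.


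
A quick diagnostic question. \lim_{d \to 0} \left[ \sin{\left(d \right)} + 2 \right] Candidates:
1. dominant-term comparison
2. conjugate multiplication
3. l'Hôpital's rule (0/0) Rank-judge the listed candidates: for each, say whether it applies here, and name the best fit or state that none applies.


Method: no special technique — the expression is continuous at the evaluation point — substitute directly; no indeterminate form appears.
- dominant-term comparison — no dominant power emerges to decide the limit by degree comparison.
- conjugate multiplication — multiplying by a conjugate would not remove any indeterminacy here.
- l'Hôpital's rule (0/0) — substituting the point gives a finite value outright — there is no indeterminate clash to repair.


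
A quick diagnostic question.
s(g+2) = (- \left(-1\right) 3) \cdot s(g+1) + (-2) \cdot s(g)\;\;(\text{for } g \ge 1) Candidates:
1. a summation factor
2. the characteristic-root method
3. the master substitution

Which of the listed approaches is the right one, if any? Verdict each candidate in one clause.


Verdict: the characteristic-root method — try a geometric ansatz r^g: constant coefficients turn the recurrence into one polynomial equation in r.
- a summation factor — a summation factor telescopes one-step recursions; this one carries higher-order memory.
- the characteristic-root method — yes — fits the structure here.
- the master substitution — the recursion steps by a constant offset, so exponential reindexing is pointless.


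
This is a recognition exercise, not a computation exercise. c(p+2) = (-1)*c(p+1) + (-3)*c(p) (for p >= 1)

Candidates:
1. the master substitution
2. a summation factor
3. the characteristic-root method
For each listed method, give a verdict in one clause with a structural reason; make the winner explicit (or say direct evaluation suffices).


Technique: the characteristic-root method — because shifting p leaves the equation's coefficients unchanged, exponential trials reduce it to algebra.
- the master substitution — there is no divide-the-index recursive argument.
- a summation factor: a summation factor telescopes one-step recursions; this one carries higher-order memory.
- the characteristic-root method — applicable, and directly so.


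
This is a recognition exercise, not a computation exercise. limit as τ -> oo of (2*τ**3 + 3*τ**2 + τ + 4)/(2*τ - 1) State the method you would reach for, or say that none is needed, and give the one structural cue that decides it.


Best approach: dominant-term comparison — divide through by the highest power of τ; every lower-order term dies and the dominant terms decide the limit. Viewed as a single quotient this is an ∞/∞ form — an at-infinity application of l'Hôpital's rule would also resolve it; comparing leading growth reads the answer without differentiating.


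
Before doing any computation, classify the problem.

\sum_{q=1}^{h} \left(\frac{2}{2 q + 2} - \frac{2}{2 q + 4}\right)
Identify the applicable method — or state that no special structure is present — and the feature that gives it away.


Verdict: telescoping — spot the paired structure — each term adds \frac{2}{2 q + 2} and subtracts its successor value, which the next term restores: the definition of a telescoping chain.


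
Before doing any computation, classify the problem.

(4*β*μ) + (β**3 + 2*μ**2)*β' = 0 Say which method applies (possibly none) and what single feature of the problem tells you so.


Best approach: the exact-equation method — take the mixed partials of 4*β*μ and β**3 + 2*μ**2: they are equal, which certifies an exact differential.


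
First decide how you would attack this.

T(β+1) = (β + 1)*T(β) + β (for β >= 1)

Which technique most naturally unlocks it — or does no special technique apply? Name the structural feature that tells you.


Best approach: a summation factor — first-order linear but the coefficient β + 1 moves with the index — divide by the cumulative product and telescope.


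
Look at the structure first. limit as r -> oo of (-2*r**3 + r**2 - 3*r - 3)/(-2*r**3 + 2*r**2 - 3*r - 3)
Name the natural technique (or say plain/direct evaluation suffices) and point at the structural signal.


Technique: dominant-term comparison — growth-rate triage: the leading powers of r decide the limit, everything else is noise. l'Hôpital's at-infinity variant applies to the expression viewed as a single quotient; the leading-term comparison is the direct route.


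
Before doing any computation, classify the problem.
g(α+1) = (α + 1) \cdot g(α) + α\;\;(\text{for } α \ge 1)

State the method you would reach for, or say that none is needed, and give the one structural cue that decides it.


Verdict: a summation factor — rescale the sequence by the product of the weights α + 1 so far — the recurrence collapses to a plain running sum.


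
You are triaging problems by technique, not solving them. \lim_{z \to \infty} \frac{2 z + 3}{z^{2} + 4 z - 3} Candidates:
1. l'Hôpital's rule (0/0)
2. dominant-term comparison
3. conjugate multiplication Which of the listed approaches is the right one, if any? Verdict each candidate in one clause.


Best approach: dominant-term comparison — growth-rate triage: the leading powers of z decide the limit, everything else is noise.
- l'Hôpital's rule (0/0): no 0/0 form appears: written as one quotient, top and bottom both grow without bound, and the ratio is decided by their leading terms.
- dominant-term comparison — yes, a natural case for it.
- conjugate multiplication: the conjugate move applies to radical differences, which this is not.


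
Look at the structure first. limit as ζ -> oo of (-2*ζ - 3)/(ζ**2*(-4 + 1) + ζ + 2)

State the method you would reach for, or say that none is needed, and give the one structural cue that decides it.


Method: dominant-term comparison — divide through by the highest power of ζ; every lower-order term dies and the dominant terms decide the limit. As a single quotient, the ∞/∞ shape would yield to repeated differentiation as well — the growth comparison gets there in one look.


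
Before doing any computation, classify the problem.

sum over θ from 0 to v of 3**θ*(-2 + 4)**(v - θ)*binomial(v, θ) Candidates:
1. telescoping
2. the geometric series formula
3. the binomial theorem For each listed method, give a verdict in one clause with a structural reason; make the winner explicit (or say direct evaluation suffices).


Diagnosis: the binomial theorem — binomial(v, θ) weighting matched powers of 3 and (-2 + 4) is the expanded form of (3 + (-2 + 4))^v — fold it back up.
- telescoping — the terms as presented offer no neighboring cancellation — a telescoping rewrite may exist, but the displayed structure does not hand one over.
- the geometric series formula: the term-to-term ratio changes with the index, so the geometric formula cannot close it.
- the binomial theorem: applies; the problem has the shape this method handles.


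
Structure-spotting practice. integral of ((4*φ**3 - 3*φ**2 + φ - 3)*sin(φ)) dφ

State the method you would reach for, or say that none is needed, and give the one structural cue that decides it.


Best approach: integration by parts — the integrand splits as 4*φ**3 - 3*φ**2 + φ - 3 times sin(φ) — repeatedly differentiating the polynomial part kills it, which is the parts ladder.


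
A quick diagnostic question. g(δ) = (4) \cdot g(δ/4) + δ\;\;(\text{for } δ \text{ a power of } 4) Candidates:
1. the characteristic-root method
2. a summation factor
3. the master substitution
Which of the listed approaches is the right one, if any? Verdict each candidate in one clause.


Diagnosis: the master substitution — the argument shrinks by the factor 4, so measure the index on a logarithmic scale and the recursion becomes a shift.
- the characteristic-root method — a divided-index call is not the fixed-shift linear shape that characteristic roots solve.
- a summation factor: the recursion divides its index rather than shifting it — there is no previous-term chain for a summation factor to telescope.
- the master substitution: yes — fits the structure here.


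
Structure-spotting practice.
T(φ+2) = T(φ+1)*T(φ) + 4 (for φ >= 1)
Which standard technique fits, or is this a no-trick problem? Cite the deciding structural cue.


Diagnosis: no special technique — the unknown sequence enters the update nonlinearly, so no linear method fits the recurrence as written — direct iteration remains.


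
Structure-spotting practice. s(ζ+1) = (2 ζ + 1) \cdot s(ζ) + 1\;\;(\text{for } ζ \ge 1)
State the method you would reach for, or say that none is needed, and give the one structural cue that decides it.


Verdict: a summation factor — first-order, linear, moving coefficient 2 ζ + 1: the discrete analogue of an integrating factor handles it.


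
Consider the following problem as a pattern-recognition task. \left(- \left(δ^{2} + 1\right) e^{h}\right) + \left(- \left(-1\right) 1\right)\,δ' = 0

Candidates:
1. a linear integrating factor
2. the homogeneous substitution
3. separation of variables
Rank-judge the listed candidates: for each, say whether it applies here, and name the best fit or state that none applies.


Verdict: separation of variables — one side of the product carries the independent variable, the other the unknown — the textbook separation shape.
- a linear integrating factor — the unknown enters nonlinearly (through a power, a denominator, or a transcendental function), which the linear integrating-factor recipe cannot absorb as-is — any repair would come from a preliminary substitution, not the factor.
- the homogeneous substitution: the slope changes under joint rescaling, failing the degree-zero test.
- separation of variables: a fit — the right tool for this form.


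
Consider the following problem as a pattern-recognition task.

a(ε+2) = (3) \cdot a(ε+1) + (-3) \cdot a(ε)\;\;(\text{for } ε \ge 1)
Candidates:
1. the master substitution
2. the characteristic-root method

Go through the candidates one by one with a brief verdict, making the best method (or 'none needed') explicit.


Technique: the characteristic-root method — fixed numeric weights on consecutive terms and no forcing term added: the root method in its home territory.
- the master substitution — the recursion steps by a constant offset, so exponential reindexing is pointless.
- the characteristic-root method — yes, a natural case for it.


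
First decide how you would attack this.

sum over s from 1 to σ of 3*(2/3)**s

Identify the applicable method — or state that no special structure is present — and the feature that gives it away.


Method: the geometric series formula — consecutive terms stand in a fixed index-free ratio — the geometric sum formula closes it.


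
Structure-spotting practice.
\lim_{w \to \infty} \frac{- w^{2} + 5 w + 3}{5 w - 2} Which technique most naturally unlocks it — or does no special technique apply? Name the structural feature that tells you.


Verdict: dominant-term comparison — divide through by the highest power of w; every lower-order term dies and the dominant terms decide the limit. Viewed as a single quotient this is an ∞/∞ form — an at-infinity application of l'Hôpital's rule would also resolve it; comparing leading growth reads the answer without differentiating.


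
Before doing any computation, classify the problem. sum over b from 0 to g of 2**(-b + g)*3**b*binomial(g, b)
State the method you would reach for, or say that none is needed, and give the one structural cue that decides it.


Technique: the binomial theorem — binomial(g, b) weighting matched powers of 3 and 2 is the expanded form of (3 + 2)^g — fold it back up.


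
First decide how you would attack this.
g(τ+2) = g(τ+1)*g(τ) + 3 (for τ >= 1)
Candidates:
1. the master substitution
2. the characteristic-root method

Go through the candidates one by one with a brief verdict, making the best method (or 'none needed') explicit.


Method: no special technique — the recurrence is nonlinear in the sequence terms; no linear-recurrence method fits it as written — one iterates or studies it directly.
- the master substitution — with no divided-index recursive call, reindexing by powers of a base buys nothing.
- the characteristic-root method: nonlinearity rules out exponential-mode superposition from the start.


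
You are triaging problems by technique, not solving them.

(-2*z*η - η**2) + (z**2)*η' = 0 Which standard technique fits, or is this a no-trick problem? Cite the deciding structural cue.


Best approach: the homogeneous substitution — solved for the derivative, the right side is unchanged under scaling z and η together — it depends only on the ratio η/z, so substitute a single ratio variable. This doubles as a Bernoulli equation in the unknown as written; the homogeneous route needs no setup at all.


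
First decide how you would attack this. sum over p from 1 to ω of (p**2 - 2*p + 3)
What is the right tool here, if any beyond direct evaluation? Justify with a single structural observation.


Method: no special technique — nothing telescopes and nothing is geometric; polynomial terms in p sum term by term.


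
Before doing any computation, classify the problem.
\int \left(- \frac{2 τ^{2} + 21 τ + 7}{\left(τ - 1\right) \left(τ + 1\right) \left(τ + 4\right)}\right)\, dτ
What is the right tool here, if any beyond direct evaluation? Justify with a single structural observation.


Diagnosis: partial fractions — a proper rational integrand whose denominator splits into simpler factors — decompose into partial fractions first.


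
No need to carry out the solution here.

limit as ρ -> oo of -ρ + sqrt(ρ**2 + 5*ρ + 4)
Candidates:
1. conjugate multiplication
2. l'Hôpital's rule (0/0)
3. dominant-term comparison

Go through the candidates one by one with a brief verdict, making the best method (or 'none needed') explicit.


Technique: conjugate multiplication — infinity minus infinity with a radical in play — multiply by the conjugate so the divergences of sqrt(ρ**2 + 5*ρ + 4) and ρ annihilate.
- conjugate multiplication: yes — fits the structure here.
- l'Hôpital's rule (0/0) — the expression is a difference driving to ∞ − ∞, not a 0/0 quotient — there is no ratio for the rule to differentiate.
- dominant-term comparison: this limit is not decided by comparing leading-term growth at infinity.


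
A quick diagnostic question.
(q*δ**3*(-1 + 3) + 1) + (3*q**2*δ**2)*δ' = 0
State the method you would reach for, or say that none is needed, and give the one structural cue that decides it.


Diagnosis: the exact-equation method — this form is already the differential of something: the matching mixed partials of (q*δ**3*(-1 + 3) + 1) and 3*q**2*δ**2 prove it.


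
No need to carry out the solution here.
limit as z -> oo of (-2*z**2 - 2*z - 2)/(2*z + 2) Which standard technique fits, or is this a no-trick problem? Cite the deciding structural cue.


Best approach: dominant-term comparison — growth-rate triage: the leading powers of z decide the limit, everything else is noise. As a single quotient, the ∞/∞ shape would yield to repeated differentiation as well — the growth comparison gets there in one look.


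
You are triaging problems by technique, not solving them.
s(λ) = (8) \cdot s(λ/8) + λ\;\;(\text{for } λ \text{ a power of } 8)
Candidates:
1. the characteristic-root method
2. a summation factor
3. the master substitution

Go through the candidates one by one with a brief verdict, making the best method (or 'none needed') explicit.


Method: the master substitution — the argument shrinks by the factor 8, so measure the index on a logarithmic scale and the recursion becomes a shift.
- the characteristic-root method — the recursion divides its index rather than shifting it — outside the constant-shift family the root method covers.
- a summation factor — a divided-index call is outside the fixed-shift first-order family a summation factor normalizes.
- the master substitution — a fit — the right tool for this form.


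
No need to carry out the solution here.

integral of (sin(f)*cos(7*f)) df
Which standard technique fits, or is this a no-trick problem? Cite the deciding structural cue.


Diagnosis: a trigonometric identity — two sinusoids at different rates multiply in sin(f)*cos(7*f); the product-to-sum identity uncouples them.


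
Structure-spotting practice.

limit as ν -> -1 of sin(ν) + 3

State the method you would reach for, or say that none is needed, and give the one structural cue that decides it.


Method: no special technique — nothing blocks direct substitution at -1: plug in and finish.


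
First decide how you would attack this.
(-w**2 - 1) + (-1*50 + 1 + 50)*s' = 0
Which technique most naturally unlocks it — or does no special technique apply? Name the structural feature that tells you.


Technique: no special technique — solved for the derivative, s never appears on the right — this is a direct integration in w, not a differential-equations problem at heart.


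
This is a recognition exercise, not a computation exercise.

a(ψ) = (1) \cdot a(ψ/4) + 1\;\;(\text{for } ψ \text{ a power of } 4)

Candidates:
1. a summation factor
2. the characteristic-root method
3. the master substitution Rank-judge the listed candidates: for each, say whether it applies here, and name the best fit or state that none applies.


Technique: the master substitution — the argument contracts 4-fold per step: reindex ψ exponentially and solve the linear recurrence in the new index.
- a summation factor: a divided-index call is outside the fixed-shift first-order family a summation factor normalizes.
- the characteristic-root method — a divided-index call is not the fixed-shift linear shape that characteristic roots solve.
- the master substitution — yes — fits the structure here.


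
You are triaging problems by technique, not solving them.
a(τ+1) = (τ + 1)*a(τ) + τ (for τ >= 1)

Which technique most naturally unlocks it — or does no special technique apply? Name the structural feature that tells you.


Technique: a summation factor — one-term recursion with variable weight τ + 1 is solved by product normalization, not by root-finding.


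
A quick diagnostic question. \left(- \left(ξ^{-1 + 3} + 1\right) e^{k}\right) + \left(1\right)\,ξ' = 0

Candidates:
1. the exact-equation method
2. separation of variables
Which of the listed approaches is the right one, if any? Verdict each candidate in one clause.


Verdict: separation of variables — one side of the product carries the independent variable, the other the unknown — the textbook separation shape.
- the exact-equation method — the cross partial derivatives disagree, so no single potential exists.
- separation of variables — applies; the problem has the shape this method handles.


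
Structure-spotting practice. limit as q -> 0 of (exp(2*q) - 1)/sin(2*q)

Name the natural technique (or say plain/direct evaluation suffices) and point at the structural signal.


Diagnosis: l'Hôpital's rule (0/0) — numerator and denominator both vanish at 0 — a genuine 0/0 form, which is exactly when l'Hôpital applies. A first-order expansion at the point is an equally standard path; the rule packages it.


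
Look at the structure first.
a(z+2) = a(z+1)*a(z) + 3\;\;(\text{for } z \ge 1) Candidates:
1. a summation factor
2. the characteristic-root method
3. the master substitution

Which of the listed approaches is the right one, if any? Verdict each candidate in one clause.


Method: no special technique — the recurrence is nonlinear in the sequence terms; no linear-recurrence method fits it as written — one iterates or studies it directly.
- a summation factor: the recursion is nonlinear — outside the first-order linear family a summation factor addresses.
- the characteristic-root method — nonlinearity rules out exponential-mode superposition from the start.
- the master substitution — the recursion shifts the index rather than dividing it.


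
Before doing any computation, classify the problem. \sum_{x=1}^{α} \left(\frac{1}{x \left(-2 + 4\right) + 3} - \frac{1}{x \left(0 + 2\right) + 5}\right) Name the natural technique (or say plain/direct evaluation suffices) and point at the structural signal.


Technique: telescoping — consecutive terms evaluate one function at adjacent indices (\frac{1}{x \left(-2 + 4\right) + 3} is its current value): one term's tail is the next term's head, so the chain collapses.


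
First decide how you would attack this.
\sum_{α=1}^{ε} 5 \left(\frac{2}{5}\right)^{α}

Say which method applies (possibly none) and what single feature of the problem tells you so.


Technique: the geometric series formula — each summand is the previous one scaled by \frac{2}{5}; that constant multiplier is itself the geometric structure.


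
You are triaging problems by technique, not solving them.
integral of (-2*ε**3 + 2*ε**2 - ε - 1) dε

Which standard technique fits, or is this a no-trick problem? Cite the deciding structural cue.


Diagnosis: no special technique — scan for structure and find none: constant multiples of powers of ε, integrate directly.


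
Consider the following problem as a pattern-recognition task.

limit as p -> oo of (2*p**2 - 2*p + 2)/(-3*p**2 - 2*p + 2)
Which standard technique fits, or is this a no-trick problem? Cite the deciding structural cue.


Verdict: dominant-term comparison — divide through by the highest power of p; every lower-order term dies and the dominant terms decide the limit. As a single quotient, the ∞/∞ shape would yield to repeated differentiation as well — the growth comparison gets there in one look.


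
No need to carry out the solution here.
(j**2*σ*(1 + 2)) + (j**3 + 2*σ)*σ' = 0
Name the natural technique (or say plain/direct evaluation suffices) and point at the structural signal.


Diagnosis: the exact-equation method — because the two cross partials coincide, the form is conservative as written — recover its potential in (j, σ).


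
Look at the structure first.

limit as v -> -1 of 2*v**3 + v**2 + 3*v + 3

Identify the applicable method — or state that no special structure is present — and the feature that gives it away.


Verdict: no special technique — nothing blocks direct substitution at -1: plug in and finish.


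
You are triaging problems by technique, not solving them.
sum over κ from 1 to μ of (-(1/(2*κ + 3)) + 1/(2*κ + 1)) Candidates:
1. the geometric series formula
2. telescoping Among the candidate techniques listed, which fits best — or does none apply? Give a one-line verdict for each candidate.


Verdict: telescoping — the summand is 1/(2*κ + 1) minus the same expression shifted by one, so consecutive terms cancel in pairs.
- the geometric series formula — the ratio of consecutive terms depends on the index.
- telescoping — a fit — the right tool for this form.


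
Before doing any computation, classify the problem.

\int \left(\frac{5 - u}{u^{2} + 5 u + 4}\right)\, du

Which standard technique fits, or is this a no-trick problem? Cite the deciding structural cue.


Diagnosis: partial fractions — a proper rational integrand over the factorable u^{2} + 5 u + 4: partial fractions reduce it to elementary pieces.


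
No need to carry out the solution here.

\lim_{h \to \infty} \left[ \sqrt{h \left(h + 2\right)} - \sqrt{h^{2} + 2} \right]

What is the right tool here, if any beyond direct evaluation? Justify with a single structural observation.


Method: conjugate multiplication — the difference \sqrt{h \left(h + 2\right)} - \sqrt{h^{2} + 2} is an ∞ − ∞ stalemate; its conjugate partner breaks the tie.


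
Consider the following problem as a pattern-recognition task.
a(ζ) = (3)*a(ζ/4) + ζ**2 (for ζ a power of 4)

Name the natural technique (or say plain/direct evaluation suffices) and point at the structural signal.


Verdict: the master substitution — the call at ζ/4 makes this multiplicative recursion; the master-style substitution converts it to additive.


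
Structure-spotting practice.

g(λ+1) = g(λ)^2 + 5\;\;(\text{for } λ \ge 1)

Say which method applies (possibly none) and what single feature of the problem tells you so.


Best approach: no special technique — this one you iterate or analyze qualitatively: the nonlinearity defeats linear solution methods.


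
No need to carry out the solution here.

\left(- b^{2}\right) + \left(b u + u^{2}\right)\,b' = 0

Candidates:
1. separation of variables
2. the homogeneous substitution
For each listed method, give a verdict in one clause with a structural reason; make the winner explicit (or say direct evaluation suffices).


Method: the homogeneous substitution — the slope's numerator and denominator have matching total degree, so it depends only on b/u and the ratio substitution collapses it. A Bernoulli-style rewrite — possibly after exchanging which variable is treated as dependent — would work as well; the homogeneous substitution is the more immediate reading here.
- separation of variables: the two dependences do not factor apart.
- the homogeneous substitution — applies; the problem has the shape this method handles.


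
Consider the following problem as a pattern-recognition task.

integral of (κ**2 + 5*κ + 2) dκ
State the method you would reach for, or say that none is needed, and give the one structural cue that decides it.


Best approach: no special technique — scan for structure and find none: constant multiples of powers of κ, integrate directly.


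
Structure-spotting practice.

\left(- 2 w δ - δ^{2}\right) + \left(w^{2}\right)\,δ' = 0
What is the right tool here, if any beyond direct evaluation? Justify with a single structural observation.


Technique: the homogeneous substitution — the slope is degree-zero homogeneous: the ratio substitution v = δ/w collapses it. This doubles as a Bernoulli equation in the unknown as written; the homogeneous route needs no setup at all.


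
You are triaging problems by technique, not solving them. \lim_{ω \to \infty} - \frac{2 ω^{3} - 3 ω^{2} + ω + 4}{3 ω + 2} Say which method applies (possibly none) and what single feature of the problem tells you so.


Verdict: dominant-term comparison — as ω grows, only the highest-degree terms matter — compare leading terms and read the limit off. Differentiating the expression as a single quotient would eventually settle it as well; matching dominant growth settles it immediately.


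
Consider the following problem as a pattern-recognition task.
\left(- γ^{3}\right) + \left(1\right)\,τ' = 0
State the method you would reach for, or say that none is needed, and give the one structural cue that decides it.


Best approach: no special technique — with τ absent the equation is not coupled at all: direct integration in γ.
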